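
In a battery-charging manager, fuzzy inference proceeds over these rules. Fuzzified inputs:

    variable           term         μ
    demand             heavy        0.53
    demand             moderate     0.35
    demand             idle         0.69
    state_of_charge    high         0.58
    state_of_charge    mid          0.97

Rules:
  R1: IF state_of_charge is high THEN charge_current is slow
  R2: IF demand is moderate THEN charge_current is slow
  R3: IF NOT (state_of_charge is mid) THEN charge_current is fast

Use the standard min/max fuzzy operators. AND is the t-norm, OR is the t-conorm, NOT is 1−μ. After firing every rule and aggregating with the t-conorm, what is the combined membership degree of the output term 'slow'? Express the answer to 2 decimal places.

R1: high=0.58 → w = 0.58
R2: moderate=0.35 → w = 0.35
R3: ¬mid=1−0.97=0.03 → w = 0.03
Rules with consequent 'slow': {R1, R2} → strengths 0.58, 0.35
Aggregate via t-conorm [max(a, b)]: 0.58

0.58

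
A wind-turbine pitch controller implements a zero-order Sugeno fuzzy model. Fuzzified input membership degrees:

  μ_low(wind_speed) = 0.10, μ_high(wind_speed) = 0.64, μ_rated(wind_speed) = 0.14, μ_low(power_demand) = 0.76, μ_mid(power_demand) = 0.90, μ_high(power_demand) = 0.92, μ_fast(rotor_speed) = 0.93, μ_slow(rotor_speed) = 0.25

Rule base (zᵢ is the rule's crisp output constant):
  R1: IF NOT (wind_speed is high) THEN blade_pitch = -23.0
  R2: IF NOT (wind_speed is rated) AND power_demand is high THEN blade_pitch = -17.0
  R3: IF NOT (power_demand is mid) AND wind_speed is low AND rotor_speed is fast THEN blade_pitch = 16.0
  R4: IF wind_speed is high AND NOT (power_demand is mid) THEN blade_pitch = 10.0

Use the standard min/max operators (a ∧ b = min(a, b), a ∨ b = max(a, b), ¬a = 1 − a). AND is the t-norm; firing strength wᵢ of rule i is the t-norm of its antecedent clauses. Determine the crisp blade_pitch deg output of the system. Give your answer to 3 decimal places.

-14.296

R1 (z=-23.0): ¬high=1−0.64=0.36 → w = 0.36
R2 (z=-17.0): ¬rated=1−0.14=0.86, high=0.92; AND[min(a, b)] → w = 0.86
R3 (z=16.0): ¬mid=1−0.90=0.10, low=0.10, fast=0.93; AND[min(a, b)] → w = 0.10
R4 (z=10.0): high=0.64, ¬mid=1−0.90=0.10; AND[min(a, b)] → w = 0.10
Weighted average = (0.36·-23.0 + 0.86·-17.0 + 0.10·16.0 + 0.10·10.0) / (0.36 + 0.86 + 0.10 + 0.10)
  = -20.3000 / 1.4200 = -14.296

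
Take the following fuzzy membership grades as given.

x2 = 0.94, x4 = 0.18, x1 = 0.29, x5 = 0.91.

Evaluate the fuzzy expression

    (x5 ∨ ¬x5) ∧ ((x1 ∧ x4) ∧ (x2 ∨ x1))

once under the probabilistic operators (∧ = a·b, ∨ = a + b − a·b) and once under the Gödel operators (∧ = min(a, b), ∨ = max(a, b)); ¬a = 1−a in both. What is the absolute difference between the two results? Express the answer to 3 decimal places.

Under probabilistic:
  ¬x5 = 1 − 0.9100 = 0.0900
  x5 ∨ ¬x5 = a + b − a·b on (0.9100, 0.0900) = 0.9181
  x1 ∧ x4 = a·b on (0.2900, 0.1800) = 0.0522
  x2 ∨ x1 = a + b − a·b on (0.9400, 0.2900) = 0.9574
  (x1 ∧ x4) ∧ (x2 ∨ x1) = a·b on (0.0522, 0.9574) = 0.0500
  (x5 ∨ ¬x5) ∧ ((x1 ∧ x4) ∧ (x2 ∨ x1)) = a·b on (0.9181, 0.0500) = 0.0459
  → value = 0.0459
Under Gödel:
  ¬x5 = 1 − 0.91 = 0.09
  x5 ∨ ¬x5 = max(a, b) on (0.91, 0.09) = 0.91
  x1 ∧ x4 = min(a, b) on (0.29, 0.18) = 0.18
  x2 ∨ x1 = max(a, b) on (0.94, 0.29) = 0.94
  (x1 ∧ x4) ∧ (x2 ∨ x1) = min(a, b) on (0.18, 0.94) = 0.18
  (x5 ∨ ¬x5) ∧ ((x1 ∧ x4) ∧ (x2 ∨ x1)) = min(a, b) on (0.91, 0.18) = 0.18
  → value = 0.1800
|0.0459 − 0.1800| = 0.134

0.134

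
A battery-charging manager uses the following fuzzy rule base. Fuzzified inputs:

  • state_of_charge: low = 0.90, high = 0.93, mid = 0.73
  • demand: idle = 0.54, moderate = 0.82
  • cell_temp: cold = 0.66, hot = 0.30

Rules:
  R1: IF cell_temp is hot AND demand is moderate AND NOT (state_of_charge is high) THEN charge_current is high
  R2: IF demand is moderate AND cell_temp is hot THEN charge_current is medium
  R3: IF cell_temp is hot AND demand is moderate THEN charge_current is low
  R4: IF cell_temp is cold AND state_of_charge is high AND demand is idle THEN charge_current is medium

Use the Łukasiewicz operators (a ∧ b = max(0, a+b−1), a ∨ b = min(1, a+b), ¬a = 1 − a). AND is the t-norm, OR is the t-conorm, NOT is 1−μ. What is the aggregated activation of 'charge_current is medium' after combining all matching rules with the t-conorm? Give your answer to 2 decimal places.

0.25

R1: hot=0.30, moderate=0.82, ¬high=1−0.93=0.07; AND[max(0, a+b−1)] → w = 0.00
R2: moderate=0.82, hot=0.30; AND[max(0, a+b−1)] → w = 0.12
R3: hot=0.30, moderate=0.82; AND[max(0, a+b−1)] → w = 0.12
R4: cold=0.66, high=0.93, idle=0.54; AND[max(0, a+b−1)] → w = 0.13
Rules with consequent 'medium': {R2, R4} → strengths 0.12, 0.13
Aggregate via t-conorm [min(1, a+b)]: 0.25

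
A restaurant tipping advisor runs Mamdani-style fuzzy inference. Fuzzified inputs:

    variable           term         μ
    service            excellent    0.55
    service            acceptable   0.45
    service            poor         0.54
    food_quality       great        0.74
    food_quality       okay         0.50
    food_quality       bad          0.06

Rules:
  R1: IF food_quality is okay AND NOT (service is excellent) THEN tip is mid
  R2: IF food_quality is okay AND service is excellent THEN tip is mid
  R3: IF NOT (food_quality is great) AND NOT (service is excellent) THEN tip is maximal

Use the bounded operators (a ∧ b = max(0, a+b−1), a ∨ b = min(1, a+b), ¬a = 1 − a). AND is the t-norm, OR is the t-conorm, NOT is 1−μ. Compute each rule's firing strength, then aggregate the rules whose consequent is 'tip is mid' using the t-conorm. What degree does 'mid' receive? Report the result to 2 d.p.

0.05

R1: okay=0.50, ¬excellent=1−0.55=0.45; AND[max(0, a+b−1)] → w = 0.00
R2: okay=0.50, excellent=0.55; AND[max(0, a+b−1)] → w = 0.05
R3: ¬great=1−0.74=0.26, ¬excellent=1−0.55=0.45; AND[max(0, a+b−1)] → w = 0.00
Rules with consequent 'mid': {R1, R2} → strengths 0.00, 0.05
Aggregate via t-conorm [min(1, a+b)]: 0.05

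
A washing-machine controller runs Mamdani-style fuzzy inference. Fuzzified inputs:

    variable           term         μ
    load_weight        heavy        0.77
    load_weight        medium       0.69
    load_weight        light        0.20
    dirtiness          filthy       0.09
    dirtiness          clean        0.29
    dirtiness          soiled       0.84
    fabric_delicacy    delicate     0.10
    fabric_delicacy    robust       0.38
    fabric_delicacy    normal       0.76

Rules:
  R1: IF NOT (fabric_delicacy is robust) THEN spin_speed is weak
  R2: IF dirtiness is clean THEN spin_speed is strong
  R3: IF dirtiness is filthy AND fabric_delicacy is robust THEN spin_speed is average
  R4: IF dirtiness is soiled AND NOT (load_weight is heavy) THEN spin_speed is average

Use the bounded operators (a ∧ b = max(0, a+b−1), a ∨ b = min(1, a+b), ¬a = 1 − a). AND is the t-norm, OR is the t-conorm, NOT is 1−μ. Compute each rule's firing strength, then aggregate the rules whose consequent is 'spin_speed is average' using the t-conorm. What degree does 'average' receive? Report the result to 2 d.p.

0.07

R1: ¬robust=1−0.38=0.62 → w = 0.62
R2: clean=0.29 → w = 0.29
R3: filthy=0.09, robust=0.38; AND[max(0, a+b−1)] → w = 0.00
R4: soiled=0.84, ¬heavy=1−0.77=0.23; AND[max(0, a+b−1)] → w = 0.07
Rules with consequent 'average': {R3, R4} → strengths 0.00, 0.07
Aggregate via t-conorm [min(1, a+b)]: 0.07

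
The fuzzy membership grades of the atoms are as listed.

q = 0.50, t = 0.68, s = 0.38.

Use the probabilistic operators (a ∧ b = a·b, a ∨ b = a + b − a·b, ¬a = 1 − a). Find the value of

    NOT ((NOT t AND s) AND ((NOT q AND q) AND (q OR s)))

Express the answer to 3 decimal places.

0.979

NOT t = 1 − 0.6800 = 0.3200
NOT t AND s = a·b on (0.3200, 0.3800) = 0.1216
NOT q = 1 − 0.5000 = 0.5000
NOT q AND q = a·b on (0.5000, 0.5000) = 0.2500
q OR s = a + b − a·b on (0.5000, 0.3800) = 0.6900
(NOT q AND q) AND (q OR s) = a·b on (0.2500, 0.6900) = 0.1725
(NOT t AND s) AND ((NOT q AND q) AND (q OR s)) = a·b on (0.1216, 0.1725) = 0.0210
NOT ((NOT t AND s) AND ((NOT q AND q) AND (q OR s))) = 1 − 0.0210 = 0.9790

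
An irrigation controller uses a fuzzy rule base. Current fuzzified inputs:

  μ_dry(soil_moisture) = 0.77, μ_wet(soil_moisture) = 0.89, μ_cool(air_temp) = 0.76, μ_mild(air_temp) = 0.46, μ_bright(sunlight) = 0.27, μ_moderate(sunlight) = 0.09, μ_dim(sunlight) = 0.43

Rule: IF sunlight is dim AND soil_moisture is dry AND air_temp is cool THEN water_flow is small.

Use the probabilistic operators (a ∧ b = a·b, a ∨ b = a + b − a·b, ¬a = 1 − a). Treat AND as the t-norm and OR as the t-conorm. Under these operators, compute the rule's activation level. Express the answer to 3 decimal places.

0.252

firing strength: dim=0.43, dry=0.77, cool=0.76; AND[a·b] → w = 0.2516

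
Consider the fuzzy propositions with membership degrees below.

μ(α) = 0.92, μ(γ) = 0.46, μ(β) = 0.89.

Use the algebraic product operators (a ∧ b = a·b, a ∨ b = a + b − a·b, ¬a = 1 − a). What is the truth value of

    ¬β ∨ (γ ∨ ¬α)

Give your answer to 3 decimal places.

¬β = 1 − 0.8900 = 0.1100
¬α = 1 − 0.9200 = 0.0800
γ ∨ ¬α = a + b − a·b on (0.4600, 0.0800) = 0.5032
¬β ∨ (γ ∨ ¬α) = a + b − a·b on (0.1100, 0.5032) = 0.5578

0.558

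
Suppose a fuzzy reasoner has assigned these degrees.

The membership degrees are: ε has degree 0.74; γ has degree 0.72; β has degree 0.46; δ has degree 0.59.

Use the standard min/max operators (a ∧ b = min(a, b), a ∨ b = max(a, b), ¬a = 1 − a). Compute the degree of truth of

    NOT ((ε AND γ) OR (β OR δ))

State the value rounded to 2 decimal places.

ε AND γ = min(a, b) on (0.74, 0.72) = 0.72
β OR δ = max(a, b) on (0.46, 0.59) = 0.59
(ε AND γ) OR (β OR δ) = max(a, b) on (0.72, 0.59) = 0.72
NOT ((ε AND γ) OR (β OR δ)) = 1 − 0.72 = 0.28

0.28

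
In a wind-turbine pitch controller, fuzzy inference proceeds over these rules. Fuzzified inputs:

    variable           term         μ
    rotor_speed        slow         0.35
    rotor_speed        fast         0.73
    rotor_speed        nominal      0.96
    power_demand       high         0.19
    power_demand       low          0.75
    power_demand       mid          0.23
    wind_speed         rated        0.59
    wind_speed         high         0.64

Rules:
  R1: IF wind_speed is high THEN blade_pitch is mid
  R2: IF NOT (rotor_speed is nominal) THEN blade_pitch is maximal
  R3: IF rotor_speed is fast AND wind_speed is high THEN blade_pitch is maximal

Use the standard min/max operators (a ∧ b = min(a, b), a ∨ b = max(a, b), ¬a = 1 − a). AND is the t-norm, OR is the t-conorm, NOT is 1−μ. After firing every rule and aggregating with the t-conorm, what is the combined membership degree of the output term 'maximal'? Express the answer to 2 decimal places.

0.64

R1: high=0.64 → w = 0.64
R2: ¬nominal=1−0.96=0.04 → w = 0.04
R3: fast=0.73, high=0.64; AND[min(a, b)] → w = 0.64
Rules with consequent 'maximal': {R2, R3} → strengths 0.04, 0.64
Aggregate via t-conorm [max(a, b)]: 0.64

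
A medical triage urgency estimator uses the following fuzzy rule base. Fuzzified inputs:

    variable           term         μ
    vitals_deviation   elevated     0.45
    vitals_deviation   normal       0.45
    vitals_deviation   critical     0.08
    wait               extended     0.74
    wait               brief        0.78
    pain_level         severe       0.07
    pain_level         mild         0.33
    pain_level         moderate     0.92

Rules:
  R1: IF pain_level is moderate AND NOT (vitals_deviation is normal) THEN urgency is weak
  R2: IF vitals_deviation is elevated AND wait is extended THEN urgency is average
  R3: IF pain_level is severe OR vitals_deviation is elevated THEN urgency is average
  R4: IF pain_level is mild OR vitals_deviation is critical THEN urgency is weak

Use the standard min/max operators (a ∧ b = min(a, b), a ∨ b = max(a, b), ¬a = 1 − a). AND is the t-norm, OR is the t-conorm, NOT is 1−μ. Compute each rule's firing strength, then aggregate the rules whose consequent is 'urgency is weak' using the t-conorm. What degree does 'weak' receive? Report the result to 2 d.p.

R1: moderate=0.92, ¬normal=1−0.45=0.55; AND[min(a, b)] → w = 0.55
R2: elevated=0.45, extended=0.74; AND[min(a, b)] → w = 0.45
R3: severe=0.07, elevated=0.45; OR[max(a, b)] → w = 0.45
R4: mild=0.33, critical=0.08; OR[max(a, b)] → w = 0.33
Rules with consequent 'weak': {R1, R4} → strengths 0.55, 0.33
Aggregate via t-conorm [max(a, b)]: 0.55

0.55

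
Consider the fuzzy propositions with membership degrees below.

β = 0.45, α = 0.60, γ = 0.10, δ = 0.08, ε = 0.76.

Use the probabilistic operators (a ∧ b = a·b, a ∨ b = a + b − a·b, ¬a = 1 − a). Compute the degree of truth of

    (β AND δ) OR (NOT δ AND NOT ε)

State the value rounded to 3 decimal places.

0.249

β AND δ = a·b on (0.4500, 0.0800) = 0.0360
NOT δ = 1 − 0.0800 = 0.9200
NOT ε = 1 − 0.7600 = 0.2400
NOT δ AND NOT ε = a·b on (0.9200, 0.2400) = 0.2208
(β AND δ) OR (NOT δ AND NOT ε) = a + b − a·b on (0.0360, 0.2208) = 0.2489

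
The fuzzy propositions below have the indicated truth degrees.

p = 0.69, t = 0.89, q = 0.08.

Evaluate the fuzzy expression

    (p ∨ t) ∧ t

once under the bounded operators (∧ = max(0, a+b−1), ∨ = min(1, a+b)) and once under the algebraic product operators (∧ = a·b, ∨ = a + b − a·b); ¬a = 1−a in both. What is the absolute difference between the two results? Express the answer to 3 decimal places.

Under bounded:
  p ∨ t = min(1, a+b) on (0.69, 0.89) = 1.00
  (p ∨ t) ∧ t = max(0, a+b−1) on (1.00, 0.89) = 0.89
  → value = 0.8900
Under algebraic product:
  p ∨ t = a + b − a·b on (0.6900, 0.8900) = 0.9659
  (p ∨ t) ∧ t = a·b on (0.9659, 0.8900) = 0.8597
  → value = 0.8597
|0.8900 − 0.8597| = 0.030

0.030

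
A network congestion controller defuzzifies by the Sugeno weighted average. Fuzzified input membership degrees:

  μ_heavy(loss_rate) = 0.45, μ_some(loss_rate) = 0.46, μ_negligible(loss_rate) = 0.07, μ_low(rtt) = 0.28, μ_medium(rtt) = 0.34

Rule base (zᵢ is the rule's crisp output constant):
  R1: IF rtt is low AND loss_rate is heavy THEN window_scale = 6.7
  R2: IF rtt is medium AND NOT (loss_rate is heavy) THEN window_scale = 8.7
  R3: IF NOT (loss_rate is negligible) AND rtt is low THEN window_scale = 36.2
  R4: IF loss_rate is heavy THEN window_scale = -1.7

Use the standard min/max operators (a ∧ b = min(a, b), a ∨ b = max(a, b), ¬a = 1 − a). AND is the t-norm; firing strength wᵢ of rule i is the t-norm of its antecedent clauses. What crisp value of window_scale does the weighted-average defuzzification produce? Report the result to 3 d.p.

10.522

R1 (z=6.7): low=0.28, heavy=0.45; AND[min(a, b)] → w = 0.28
R2 (z=8.7): medium=0.34, ¬heavy=1−0.45=0.55; AND[min(a, b)] → w = 0.34
R3 (z=36.2): ¬negligible=1−0.07=0.93, low=0.28; AND[min(a, b)] → w = 0.28
R4 (z=-1.7): heavy=0.45 → w = 0.45
Weighted average = (0.28·6.7 + 0.34·8.7 + 0.28·36.2 + 0.45·-1.7) / (0.28 + 0.34 + 0.28 + 0.45)
  = 14.2050 / 1.3500 = 10.522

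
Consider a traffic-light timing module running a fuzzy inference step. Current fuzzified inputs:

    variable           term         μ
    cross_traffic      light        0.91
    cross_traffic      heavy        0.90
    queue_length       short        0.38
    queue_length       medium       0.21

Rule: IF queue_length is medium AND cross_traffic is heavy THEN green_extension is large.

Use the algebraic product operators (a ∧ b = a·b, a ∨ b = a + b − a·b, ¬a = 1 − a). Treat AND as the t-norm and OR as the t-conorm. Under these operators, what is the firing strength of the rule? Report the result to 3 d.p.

firing strength: medium=0.21, heavy=0.90; AND[a·b] → w = 0.1890

0.189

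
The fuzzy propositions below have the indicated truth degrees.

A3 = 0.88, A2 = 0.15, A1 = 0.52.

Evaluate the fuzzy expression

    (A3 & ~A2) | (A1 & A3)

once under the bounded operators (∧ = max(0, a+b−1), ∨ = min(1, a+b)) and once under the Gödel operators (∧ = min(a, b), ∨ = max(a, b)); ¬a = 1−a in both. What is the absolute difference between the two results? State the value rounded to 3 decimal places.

0.150

Under bounded:
  ~A2 = 1 − 0.15 = 0.85
  A3 & ~A2 = max(0, a+b−1) on (0.88, 0.85) = 0.73
  A1 & A3 = max(0, a+b−1) on (0.52, 0.88) = 0.40
  (A3 & ~A2) | (A1 & A3) = min(1, a+b) on (0.73, 0.40) = 1.00
  → value = 1.0000
Under Gödel:
  ~A2 = 1 − 0.15 = 0.85
  A3 & ~A2 = min(a, b) on (0.88, 0.85) = 0.85
  A1 & A3 = min(a, b) on (0.52, 0.88) = 0.52
  (A3 & ~A2) | (A1 & A3) = max(a, b) on (0.85, 0.52) = 0.85
  → value = 0.8500
|1.0000 − 0.8500| = 0.150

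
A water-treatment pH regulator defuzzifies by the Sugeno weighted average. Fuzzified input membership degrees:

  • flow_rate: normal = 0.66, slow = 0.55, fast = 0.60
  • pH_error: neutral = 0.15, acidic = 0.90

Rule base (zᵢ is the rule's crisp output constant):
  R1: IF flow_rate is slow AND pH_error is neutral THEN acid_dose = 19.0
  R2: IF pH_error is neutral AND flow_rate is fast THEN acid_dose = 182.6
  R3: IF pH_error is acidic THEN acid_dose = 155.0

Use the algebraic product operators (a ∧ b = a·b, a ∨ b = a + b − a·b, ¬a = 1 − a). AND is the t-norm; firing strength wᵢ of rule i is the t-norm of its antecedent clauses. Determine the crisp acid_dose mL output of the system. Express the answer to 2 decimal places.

R1 (z=19.0): slow=0.55, neutral=0.15; AND[a·b] → w = 0.0825
R2 (z=182.6): neutral=0.15, fast=0.60; AND[a·b] → w = 0.0900
R3 (z=155.0): acidic=0.90 → w = 0.9000
Weighted average = (0.0825·19.0 + 0.0900·182.6 + 0.9000·155.0) / (0.0825 + 0.0900 + 0.9000)
  = 157.5015 / 1.0725 = 146.85

146.85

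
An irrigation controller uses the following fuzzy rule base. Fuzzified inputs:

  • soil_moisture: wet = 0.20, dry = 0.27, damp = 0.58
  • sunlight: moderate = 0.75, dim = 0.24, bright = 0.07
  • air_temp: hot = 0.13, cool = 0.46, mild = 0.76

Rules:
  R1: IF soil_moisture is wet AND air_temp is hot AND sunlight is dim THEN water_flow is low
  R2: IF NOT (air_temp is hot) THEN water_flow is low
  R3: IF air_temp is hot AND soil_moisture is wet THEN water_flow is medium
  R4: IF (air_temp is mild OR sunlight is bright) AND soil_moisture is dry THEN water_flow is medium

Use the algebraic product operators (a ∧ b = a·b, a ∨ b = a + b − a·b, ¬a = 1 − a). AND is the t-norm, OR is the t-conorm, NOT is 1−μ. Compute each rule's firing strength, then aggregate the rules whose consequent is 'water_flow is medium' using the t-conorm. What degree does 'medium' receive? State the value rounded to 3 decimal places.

R1: wet=0.20, hot=0.13, dim=0.24; AND[a·b] → w = 0.0062
R2: ¬hot=1−0.13=0.87 → w = 0.8700
R3: hot=0.13, wet=0.20; AND[a·b] → w = 0.0260
R4: (mild=0.76 OR bright=0.07) = 0.7768; AND[a·b] with dry=0.27 → w = 0.2097
Rules with consequent 'medium': {R3, R4} → strengths 0.0260, 0.2097
Aggregate via t-conorm [a + b − a·b]: 0.2303

0.230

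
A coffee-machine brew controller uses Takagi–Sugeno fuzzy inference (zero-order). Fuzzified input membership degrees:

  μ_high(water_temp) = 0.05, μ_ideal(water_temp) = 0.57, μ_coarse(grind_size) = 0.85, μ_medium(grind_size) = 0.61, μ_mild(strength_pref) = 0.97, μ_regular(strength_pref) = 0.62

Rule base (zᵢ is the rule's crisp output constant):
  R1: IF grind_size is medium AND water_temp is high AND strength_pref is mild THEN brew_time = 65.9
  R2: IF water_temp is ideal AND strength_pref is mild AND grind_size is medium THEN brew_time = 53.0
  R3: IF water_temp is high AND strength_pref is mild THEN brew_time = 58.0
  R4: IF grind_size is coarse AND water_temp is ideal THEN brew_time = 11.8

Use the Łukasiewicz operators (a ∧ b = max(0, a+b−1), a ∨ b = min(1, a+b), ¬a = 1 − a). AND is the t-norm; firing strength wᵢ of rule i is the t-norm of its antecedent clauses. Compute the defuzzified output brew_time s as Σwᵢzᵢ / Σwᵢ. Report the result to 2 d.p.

23.84

R1 (z=65.9): medium=0.61, high=0.05, mild=0.97; AND[max(0, a+b−1)] → w = 0.00
R2 (z=53.0): ideal=0.57, mild=0.97, medium=0.61; AND[max(0, a+b−1)] → w = 0.15
R3 (z=58.0): high=0.05, mild=0.97; AND[max(0, a+b−1)] → w = 0.02
R4 (z=11.8): coarse=0.85, ideal=0.57; AND[max(0, a+b−1)] → w = 0.42
Weighted average = (0.00·65.9 + 0.15·53.0 + 0.02·58.0 + 0.42·11.8) / (0.00 + 0.15 + 0.02 + 0.42)
  = 14.0660 / 0.5900 = 23.84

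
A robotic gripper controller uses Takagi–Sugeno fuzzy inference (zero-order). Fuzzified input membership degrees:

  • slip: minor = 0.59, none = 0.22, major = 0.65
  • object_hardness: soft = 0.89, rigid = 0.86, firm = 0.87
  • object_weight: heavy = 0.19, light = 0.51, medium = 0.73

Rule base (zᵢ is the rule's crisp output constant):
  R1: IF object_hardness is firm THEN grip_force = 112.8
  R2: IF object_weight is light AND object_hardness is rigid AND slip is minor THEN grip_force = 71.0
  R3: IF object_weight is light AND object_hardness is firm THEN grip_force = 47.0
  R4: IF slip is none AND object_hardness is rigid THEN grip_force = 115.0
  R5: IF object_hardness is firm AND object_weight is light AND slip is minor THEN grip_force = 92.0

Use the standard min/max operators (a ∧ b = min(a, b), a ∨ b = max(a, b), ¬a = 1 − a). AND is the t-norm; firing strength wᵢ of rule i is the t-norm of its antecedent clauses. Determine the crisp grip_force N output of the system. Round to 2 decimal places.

R1 (z=112.8): firm=0.87 → w = 0.87
R2 (z=71.0): light=0.51, rigid=0.86, minor=0.59; AND[min(a, b)] → w = 0.51
R3 (z=47.0): light=0.51, firm=0.87; AND[min(a, b)] → w = 0.51
R4 (z=115.0): none=0.22, rigid=0.86; AND[min(a, b)] → w = 0.22
R5 (z=92.0): firm=0.87, light=0.51, minor=0.59; AND[min(a, b)] → w = 0.51
Weighted average = (0.87·112.8 + 0.51·71.0 + 0.51·47.0 + 0.22·115.0 + 0.51·92.0) / (0.87 + 0.51 + 0.51 + 0.22 + 0.51)
  = 230.5360 / 2.6200 = 87.99

87.99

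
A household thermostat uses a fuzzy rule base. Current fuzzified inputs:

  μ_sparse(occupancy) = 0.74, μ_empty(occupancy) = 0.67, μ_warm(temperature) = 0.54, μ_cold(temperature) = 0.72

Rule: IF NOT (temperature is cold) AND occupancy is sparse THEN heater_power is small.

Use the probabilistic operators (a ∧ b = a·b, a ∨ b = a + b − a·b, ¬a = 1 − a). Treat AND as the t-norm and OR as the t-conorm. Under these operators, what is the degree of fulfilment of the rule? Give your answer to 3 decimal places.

0.207

firing strength: ¬cold=1−0.72=0.28, sparse=0.74; AND[a·b] → w = 0.2072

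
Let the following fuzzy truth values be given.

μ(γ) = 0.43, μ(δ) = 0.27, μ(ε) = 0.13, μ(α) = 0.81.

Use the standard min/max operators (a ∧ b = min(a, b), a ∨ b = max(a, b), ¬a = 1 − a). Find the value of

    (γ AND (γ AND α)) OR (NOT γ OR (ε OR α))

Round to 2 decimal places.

0.81

γ AND α = min(a, b) on (0.43, 0.81) = 0.43
γ AND (γ AND α) = min(a, b) on (0.43, 0.43) = 0.43
NOT γ = 1 − 0.43 = 0.57
ε OR α = max(a, b) on (0.13, 0.81) = 0.81
NOT γ OR (ε OR α) = max(a, b) on (0.57, 0.81) = 0.81
(γ AND (γ AND α)) OR (NOT γ OR (ε OR α)) = max(a, b) on (0.43, 0.81) = 0.81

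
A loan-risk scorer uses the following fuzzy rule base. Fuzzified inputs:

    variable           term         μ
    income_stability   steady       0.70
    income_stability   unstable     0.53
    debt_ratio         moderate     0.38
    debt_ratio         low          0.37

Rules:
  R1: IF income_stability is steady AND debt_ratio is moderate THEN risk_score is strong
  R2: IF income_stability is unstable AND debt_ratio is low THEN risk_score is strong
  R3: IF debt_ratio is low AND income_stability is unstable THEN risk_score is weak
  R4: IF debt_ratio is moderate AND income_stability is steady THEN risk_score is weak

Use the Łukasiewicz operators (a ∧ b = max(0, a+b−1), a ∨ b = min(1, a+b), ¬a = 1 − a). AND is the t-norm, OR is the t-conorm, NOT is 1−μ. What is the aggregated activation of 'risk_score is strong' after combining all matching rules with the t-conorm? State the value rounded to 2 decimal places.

0.08

R1: steady=0.70, moderate=0.38; AND[max(0, a+b−1)] → w = 0.08
R2: unstable=0.53, low=0.37; AND[max(0, a+b−1)] → w = 0.00
R3: low=0.37, unstable=0.53; AND[max(0, a+b−1)] → w = 0.00
R4: moderate=0.38, steady=0.70; AND[max(0, a+b−1)] → w = 0.08
Rules with consequent 'strong': {R1, R2} → strengths 0.08, 0.00
Aggregate via t-conorm [min(1, a+b)]: 0.08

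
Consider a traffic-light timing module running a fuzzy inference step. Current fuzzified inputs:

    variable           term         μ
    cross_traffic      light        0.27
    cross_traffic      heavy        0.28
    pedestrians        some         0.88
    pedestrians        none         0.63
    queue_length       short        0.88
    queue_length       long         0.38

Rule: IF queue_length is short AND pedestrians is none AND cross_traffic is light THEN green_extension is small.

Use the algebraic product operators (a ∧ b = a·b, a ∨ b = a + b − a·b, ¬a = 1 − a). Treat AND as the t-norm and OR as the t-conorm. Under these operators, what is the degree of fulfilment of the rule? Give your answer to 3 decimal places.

0.150

firing strength: short=0.88, none=0.63, light=0.27; AND[a·b] → w = 0.1497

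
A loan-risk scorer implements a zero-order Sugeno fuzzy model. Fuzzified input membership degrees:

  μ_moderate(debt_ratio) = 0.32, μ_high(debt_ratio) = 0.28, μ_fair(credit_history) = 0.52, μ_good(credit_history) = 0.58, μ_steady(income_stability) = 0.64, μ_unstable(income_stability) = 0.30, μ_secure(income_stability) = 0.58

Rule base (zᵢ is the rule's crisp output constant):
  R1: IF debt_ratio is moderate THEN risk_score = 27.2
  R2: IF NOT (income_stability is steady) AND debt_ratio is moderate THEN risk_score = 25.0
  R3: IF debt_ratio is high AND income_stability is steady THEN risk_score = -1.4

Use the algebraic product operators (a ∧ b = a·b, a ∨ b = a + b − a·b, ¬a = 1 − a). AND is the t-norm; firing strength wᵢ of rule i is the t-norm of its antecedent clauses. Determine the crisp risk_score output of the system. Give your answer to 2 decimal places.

18.45

R1 (z=27.2): moderate=0.32 → w = 0.3200
R2 (z=25.0): ¬steady=1−0.64=0.36, moderate=0.32; AND[a·b] → w = 0.1152
R3 (z=-1.4): high=0.28, steady=0.64; AND[a·b] → w = 0.1792
Weighted average = (0.3200·27.2 + 0.1152·25.0 + 0.1792·-1.4) / (0.3200 + 0.1152 + 0.1792)
  = 11.3331 / 0.6144 = 18.45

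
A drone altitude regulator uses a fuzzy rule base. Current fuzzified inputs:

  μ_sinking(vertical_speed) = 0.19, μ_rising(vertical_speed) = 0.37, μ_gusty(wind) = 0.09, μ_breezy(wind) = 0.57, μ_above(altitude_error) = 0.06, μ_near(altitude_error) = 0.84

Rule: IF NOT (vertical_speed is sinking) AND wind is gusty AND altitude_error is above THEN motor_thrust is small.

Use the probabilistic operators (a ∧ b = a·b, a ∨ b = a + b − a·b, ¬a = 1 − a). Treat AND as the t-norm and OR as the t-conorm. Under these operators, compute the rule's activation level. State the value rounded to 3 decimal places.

0.004

firing strength: ¬sinking=1−0.19=0.81, gusty=0.09, above=0.06; AND[a·b] → w = 0.0044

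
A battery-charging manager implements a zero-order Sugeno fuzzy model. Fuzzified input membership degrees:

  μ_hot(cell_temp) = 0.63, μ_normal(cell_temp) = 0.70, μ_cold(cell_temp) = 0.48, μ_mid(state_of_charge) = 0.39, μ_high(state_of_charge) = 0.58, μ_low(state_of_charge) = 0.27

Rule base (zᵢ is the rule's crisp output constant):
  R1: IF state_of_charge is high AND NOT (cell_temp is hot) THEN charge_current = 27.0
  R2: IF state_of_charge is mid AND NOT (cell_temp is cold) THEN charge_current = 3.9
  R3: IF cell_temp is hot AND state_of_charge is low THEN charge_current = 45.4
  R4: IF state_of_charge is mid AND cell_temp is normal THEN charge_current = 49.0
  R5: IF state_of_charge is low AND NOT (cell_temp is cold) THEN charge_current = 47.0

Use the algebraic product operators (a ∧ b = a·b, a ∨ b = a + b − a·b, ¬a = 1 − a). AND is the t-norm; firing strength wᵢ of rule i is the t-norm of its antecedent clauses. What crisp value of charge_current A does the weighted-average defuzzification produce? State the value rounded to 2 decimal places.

34.25

R1 (z=27.0): high=0.58, ¬hot=1−0.63=0.37; AND[a·b] → w = 0.2146
R2 (z=3.9): mid=0.39, ¬cold=1−0.48=0.52; AND[a·b] → w = 0.2028
R3 (z=45.4): hot=0.63, low=0.27; AND[a·b] → w = 0.1701
R4 (z=49.0): mid=0.39, normal=0.70; AND[a·b] → w = 0.2730
R5 (z=47.0): low=0.27, ¬cold=1−0.48=0.52; AND[a·b] → w = 0.1404
Weighted average = (0.2146·27.0 + 0.2028·3.9 + 0.1701·45.4 + 0.2730·49.0 + 0.1404·47.0) / (0.2146 + 0.2028 + 0.1701 + 0.2730 + 0.1404)
  = 34.2835 / 1.0009 = 34.25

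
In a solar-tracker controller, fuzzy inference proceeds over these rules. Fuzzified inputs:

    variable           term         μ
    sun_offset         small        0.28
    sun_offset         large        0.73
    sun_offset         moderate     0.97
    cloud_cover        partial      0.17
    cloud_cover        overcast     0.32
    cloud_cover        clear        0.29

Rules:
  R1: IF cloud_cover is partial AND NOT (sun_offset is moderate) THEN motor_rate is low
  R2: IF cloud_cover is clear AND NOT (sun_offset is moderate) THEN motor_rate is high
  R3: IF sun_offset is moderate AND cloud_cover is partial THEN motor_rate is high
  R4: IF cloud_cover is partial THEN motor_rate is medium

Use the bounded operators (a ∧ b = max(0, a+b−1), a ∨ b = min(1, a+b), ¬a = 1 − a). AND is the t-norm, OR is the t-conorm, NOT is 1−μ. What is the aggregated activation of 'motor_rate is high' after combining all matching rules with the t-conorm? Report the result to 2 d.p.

R1: partial=0.17, ¬moderate=1−0.97=0.03; AND[max(0, a+b−1)] → w = 0.00
R2: clear=0.29, ¬moderate=1−0.97=0.03; AND[max(0, a+b−1)] → w = 0.00
R3: moderate=0.97, partial=0.17; AND[max(0, a+b−1)] → w = 0.14
R4: partial=0.17 → w = 0.17
Rules with consequent 'high': {R2, R3} → strengths 0.00, 0.14
Aggregate via t-conorm [min(1, a+b)]: 0.14

0.14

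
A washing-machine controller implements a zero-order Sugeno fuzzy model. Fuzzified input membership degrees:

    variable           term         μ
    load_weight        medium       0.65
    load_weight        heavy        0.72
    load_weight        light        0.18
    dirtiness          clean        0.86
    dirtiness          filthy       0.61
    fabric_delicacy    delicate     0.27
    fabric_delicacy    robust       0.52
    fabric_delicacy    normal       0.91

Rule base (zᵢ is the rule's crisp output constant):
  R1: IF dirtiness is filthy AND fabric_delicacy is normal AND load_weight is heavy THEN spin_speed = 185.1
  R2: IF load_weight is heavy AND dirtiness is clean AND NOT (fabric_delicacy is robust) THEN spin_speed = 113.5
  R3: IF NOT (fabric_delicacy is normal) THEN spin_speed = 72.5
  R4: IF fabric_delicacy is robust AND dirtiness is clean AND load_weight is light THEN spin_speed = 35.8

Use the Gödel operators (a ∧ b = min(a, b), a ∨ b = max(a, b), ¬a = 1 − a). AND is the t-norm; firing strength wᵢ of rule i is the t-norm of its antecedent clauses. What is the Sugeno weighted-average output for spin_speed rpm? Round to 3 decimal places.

R1 (z=185.1): filthy=0.61, normal=0.91, heavy=0.72; AND[min(a, b)] → w = 0.61
R2 (z=113.5): heavy=0.72, clean=0.86, ¬robust=1−0.52=0.48; AND[min(a, b)] → w = 0.48
R3 (z=72.5): ¬normal=1−0.91=0.09 → w = 0.09
R4 (z=35.8): robust=0.52, clean=0.86, light=0.18; AND[min(a, b)] → w = 0.18
Weighted average = (0.61·185.1 + 0.48·113.5 + 0.09·72.5 + 0.18·35.8) / (0.61 + 0.48 + 0.09 + 0.18)
  = 180.3600 / 1.3600 = 132.618

132.618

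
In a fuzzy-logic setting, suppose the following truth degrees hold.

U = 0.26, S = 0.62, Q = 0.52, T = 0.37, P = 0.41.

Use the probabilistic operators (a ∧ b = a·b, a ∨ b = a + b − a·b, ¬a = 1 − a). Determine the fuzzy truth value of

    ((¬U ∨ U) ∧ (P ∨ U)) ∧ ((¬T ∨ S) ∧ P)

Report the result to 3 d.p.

¬U = 1 − 0.2600 = 0.7400
¬U ∨ U = a + b − a·b on (0.7400, 0.2600) = 0.8076
P ∨ U = a + b − a·b on (0.4100, 0.2600) = 0.5634
(¬U ∨ U) ∧ (P ∨ U) = a·b on (0.8076, 0.5634) = 0.4550
¬T = 1 − 0.3700 = 0.6300
¬T ∨ S = a + b − a·b on (0.6300, 0.6200) = 0.8594
(¬T ∨ S) ∧ P = a·b on (0.8594, 0.4100) = 0.3524
((¬U ∨ U) ∧ (P ∨ U)) ∧ ((¬T ∨ S) ∧ P) = a·b on (0.4550, 0.3524) = 0.1603

0.160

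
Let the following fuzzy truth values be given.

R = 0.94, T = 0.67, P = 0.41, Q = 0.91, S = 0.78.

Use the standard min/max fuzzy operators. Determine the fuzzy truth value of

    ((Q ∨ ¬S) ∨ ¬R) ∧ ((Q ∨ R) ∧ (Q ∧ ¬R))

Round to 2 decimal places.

0.06

¬S = 1 − 0.78 = 0.22
Q ∨ ¬S = max(a, b) on (0.91, 0.22) = 0.91
¬R = 1 − 0.94 = 0.06
(Q ∨ ¬S) ∨ ¬R = max(a, b) on (0.91, 0.06) = 0.91
Q ∨ R = max(a, b) on (0.91, 0.94) = 0.94
¬R = 1 − 0.94 = 0.06
Q ∧ ¬R = min(a, b) on (0.91, 0.06) = 0.06
(Q ∨ R) ∧ (Q ∧ ¬R) = min(a, b) on (0.94, 0.06) = 0.06
((Q ∨ ¬S) ∨ ¬R) ∧ ((Q ∨ R) ∧ (Q ∧ ¬R)) = min(a, b) on (0.91, 0.06) = 0.06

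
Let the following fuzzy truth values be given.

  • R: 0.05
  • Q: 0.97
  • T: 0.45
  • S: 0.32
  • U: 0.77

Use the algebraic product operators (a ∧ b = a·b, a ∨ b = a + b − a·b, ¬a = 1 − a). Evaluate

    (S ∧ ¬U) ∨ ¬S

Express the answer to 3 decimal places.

¬U = 1 − 0.7700 = 0.2300
S ∧ ¬U = a·b on (0.3200, 0.2300) = 0.0736
¬S = 1 − 0.3200 = 0.6800
(S ∧ ¬U) ∨ ¬S = a + b − a·b on (0.0736, 0.6800) = 0.7036

0.704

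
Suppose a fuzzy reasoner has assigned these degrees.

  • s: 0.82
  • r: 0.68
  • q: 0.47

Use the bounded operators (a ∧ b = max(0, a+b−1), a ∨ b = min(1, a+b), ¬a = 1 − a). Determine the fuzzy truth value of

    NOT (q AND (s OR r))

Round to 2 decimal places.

s OR r = min(1, a+b) on (0.82, 0.68) = 1.00
q AND (s OR r) = max(0, a+b−1) on (0.47, 1.00) = 0.47
NOT (q AND (s OR r)) = 1 − 0.47 = 0.53

0.53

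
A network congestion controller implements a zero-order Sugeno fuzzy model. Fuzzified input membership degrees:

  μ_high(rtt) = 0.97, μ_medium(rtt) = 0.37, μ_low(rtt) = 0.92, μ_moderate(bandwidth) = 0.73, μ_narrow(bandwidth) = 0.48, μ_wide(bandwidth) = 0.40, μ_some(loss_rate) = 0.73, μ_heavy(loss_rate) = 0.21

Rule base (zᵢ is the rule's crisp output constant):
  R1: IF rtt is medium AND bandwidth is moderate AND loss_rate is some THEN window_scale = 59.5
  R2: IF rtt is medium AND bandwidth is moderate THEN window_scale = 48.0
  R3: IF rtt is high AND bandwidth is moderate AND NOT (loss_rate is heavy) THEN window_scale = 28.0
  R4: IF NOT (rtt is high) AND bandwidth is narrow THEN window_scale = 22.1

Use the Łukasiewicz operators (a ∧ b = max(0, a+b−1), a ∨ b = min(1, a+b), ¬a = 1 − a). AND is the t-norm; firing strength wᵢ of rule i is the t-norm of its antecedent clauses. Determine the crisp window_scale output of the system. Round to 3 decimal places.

31.390

R1 (z=59.5): medium=0.37, moderate=0.73, some=0.73; AND[max(0, a+b−1)] → w = 0.00
R2 (z=48.0): medium=0.37, moderate=0.73; AND[max(0, a+b−1)] → w = 0.10
R3 (z=28.0): high=0.97, moderate=0.73, ¬heavy=1−0.21=0.79; AND[max(0, a+b−1)] → w = 0.49
R4 (z=22.1): ¬high=1−0.97=0.03, narrow=0.48; AND[max(0, a+b−1)] → w = 0.00
Weighted average = (0.00·59.5 + 0.10·48.0 + 0.49·28.0 + 0.00·22.1) / (0.00 + 0.10 + 0.49 + 0.00)
  = 18.5200 / 0.5900 = 31.390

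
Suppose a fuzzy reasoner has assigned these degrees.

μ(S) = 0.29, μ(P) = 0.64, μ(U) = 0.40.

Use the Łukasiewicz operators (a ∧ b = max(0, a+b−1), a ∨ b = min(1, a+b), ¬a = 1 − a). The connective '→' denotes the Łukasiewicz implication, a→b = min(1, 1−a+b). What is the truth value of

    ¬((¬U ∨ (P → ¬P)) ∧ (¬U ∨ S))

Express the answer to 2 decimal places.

0.11

¬U = 1 − 0.40 = 0.60
¬P = 1 − 0.64 = 0.36
P → ¬P  [Łukasiewicz: min(1, 1−a+b)] with a=0.64, b=0.36 → 0.72
¬U ∨ (P → ¬P) = min(1, a+b) on (0.60, 0.72) = 1.00
¬U = 1 − 0.40 = 0.60
¬U ∨ S = min(1, a+b) on (0.60, 0.29) = 0.89
(¬U ∨ (P → ¬P)) ∧ (¬U ∨ S) = max(0, a+b−1) on (1.00, 0.89) = 0.89
¬((¬U ∨ (P → ¬P)) ∧ (¬U ∨ S)) = 1 − 0.89 = 0.11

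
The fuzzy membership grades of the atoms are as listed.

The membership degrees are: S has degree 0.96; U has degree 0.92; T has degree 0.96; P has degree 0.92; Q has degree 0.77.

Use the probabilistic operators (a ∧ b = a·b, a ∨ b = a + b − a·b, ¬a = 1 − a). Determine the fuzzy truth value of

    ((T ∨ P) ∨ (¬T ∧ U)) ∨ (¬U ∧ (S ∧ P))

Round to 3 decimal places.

0.997

T ∨ P = a + b − a·b on (0.9600, 0.9200) = 0.9968
¬T = 1 − 0.9600 = 0.0400
¬T ∧ U = a·b on (0.0400, 0.9200) = 0.0368
(T ∨ P) ∨ (¬T ∧ U) = a + b − a·b on (0.9968, 0.0368) = 0.9969
¬U = 1 − 0.9200 = 0.0800
S ∧ P = a·b on (0.9600, 0.9200) = 0.8832
¬U ∧ (S ∧ P) = a·b on (0.0800, 0.8832) = 0.0707
((T ∨ P) ∨ (¬T ∧ U)) ∨ (¬U ∧ (S ∧ P)) = a + b − a·b on (0.9969, 0.0707) = 0.9971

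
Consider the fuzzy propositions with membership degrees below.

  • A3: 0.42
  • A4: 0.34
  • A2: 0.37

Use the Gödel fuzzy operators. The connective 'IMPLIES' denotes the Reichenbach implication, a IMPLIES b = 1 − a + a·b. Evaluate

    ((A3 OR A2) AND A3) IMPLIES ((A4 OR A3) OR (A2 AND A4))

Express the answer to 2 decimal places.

0.76

A3 OR A2 = max(a, b) on (0.42, 0.37) = 0.42
(A3 OR A2) AND A3 = min(a, b) on (0.42, 0.42) = 0.42
A4 OR A3 = max(a, b) on (0.34, 0.42) = 0.42
A2 AND A4 = min(a, b) on (0.37, 0.34) = 0.34
(A4 OR A3) OR (A2 AND A4) = max(a, b) on (0.42, 0.34) = 0.42
((A3 OR A2) AND A3) IMPLIES ((A4 OR A3) OR (A2 AND A4))  [Reichenbach: 1 − a + a·b] with a=0.42, b=0.42 → 0.76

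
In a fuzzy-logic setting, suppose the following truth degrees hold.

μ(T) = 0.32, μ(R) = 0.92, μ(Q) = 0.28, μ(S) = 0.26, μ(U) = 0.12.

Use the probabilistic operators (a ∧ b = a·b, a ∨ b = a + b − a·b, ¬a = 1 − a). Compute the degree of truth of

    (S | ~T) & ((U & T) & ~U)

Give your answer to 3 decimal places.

0.026

~T = 1 − 0.3200 = 0.6800
S | ~T = a + b − a·b on (0.2600, 0.6800) = 0.7632
U & T = a·b on (0.1200, 0.3200) = 0.0384
~U = 1 − 0.1200 = 0.8800
(U & T) & ~U = a·b on (0.0384, 0.8800) = 0.0338
(S | ~T) & ((U & T) & ~U) = a·b on (0.7632, 0.0338) = 0.0258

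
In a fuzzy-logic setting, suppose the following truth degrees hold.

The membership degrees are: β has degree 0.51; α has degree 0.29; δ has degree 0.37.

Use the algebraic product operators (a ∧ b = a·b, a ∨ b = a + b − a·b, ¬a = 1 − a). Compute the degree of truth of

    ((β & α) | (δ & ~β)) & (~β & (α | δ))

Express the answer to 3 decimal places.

β & α = a·b on (0.5100, 0.2900) = 0.1479
~β = 1 − 0.5100 = 0.4900
δ & ~β = a·b on (0.3700, 0.4900) = 0.1813
(β & α) | (δ & ~β) = a + b − a·b on (0.1479, 0.1813) = 0.3024
~β = 1 − 0.5100 = 0.4900
α | δ = a + b − a·b on (0.2900, 0.3700) = 0.5527
~β & (α | δ) = a·b on (0.4900, 0.5527) = 0.2708
((β & α) | (δ & ~β)) & (~β & (α | δ)) = a·b on (0.3024, 0.2708) = 0.0819

0.082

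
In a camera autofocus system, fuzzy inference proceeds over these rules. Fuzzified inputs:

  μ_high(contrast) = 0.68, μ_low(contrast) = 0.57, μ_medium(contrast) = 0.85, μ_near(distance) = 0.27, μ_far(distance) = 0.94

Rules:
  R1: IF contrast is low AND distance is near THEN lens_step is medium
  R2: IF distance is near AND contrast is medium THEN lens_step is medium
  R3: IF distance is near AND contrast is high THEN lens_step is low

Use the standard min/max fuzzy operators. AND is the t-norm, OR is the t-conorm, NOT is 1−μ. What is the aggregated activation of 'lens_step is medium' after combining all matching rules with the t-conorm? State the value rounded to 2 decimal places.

R1: low=0.57, near=0.27; AND[min(a, b)] → w = 0.27
R2: near=0.27, medium=0.85; AND[min(a, b)] → w = 0.27
R3: near=0.27, high=0.68; AND[min(a, b)] → w = 0.27
Rules with consequent 'medium': {R1, R2} → strengths 0.27, 0.27
Aggregate via t-conorm [max(a, b)]: 0.27

0.27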